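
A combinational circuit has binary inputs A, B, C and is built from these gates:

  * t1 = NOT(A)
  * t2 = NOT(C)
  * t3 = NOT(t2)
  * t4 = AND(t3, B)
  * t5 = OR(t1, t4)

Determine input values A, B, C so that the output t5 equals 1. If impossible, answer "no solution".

A=0 B=1 C=1

Check with A=0 B=1 C=1:
t1 = NOT(A) = NOT 0 = 1
t2 = NOT(C) = NOT 1 = 0
t3 = NOT(t2) = NOT 0 = 1
t4 = AND(t3, B) = AND(1, 1) = 1
t5 = OR(t1, t4) = OR(1, 1) = 1
So t5 = 1 as required.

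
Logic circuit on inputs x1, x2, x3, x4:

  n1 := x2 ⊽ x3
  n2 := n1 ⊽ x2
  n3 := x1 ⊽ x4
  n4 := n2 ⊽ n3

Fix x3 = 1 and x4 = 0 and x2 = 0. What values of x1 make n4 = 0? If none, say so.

x1=0

Check with x3 = 1 and x4 = 0 and x2 = 0 and x1=0:
n1 = x2 ⊽ x3 = 0 ⊽ 1 = 0
n2 = n1 ⊽ x2 = 0 ⊽ 0 = 1
n3 = x1 ⊽ x4 = 0 ⊽ 0 = 1
n4 = n2 ⊽ n3 = 1 ⊽ 1 = 0
So n4 = 0.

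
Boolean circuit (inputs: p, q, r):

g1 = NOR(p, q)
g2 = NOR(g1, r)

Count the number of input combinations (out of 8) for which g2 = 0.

5

g2 = NOR(g1, r) must be 0, so at least one of g1, r is 1.
Satisfying assignments:
  p=0, q=0, r=0
  p=0, q=0, r=1
  p=0, q=1, r=1
  p=1, q=0, r=1
  p=1, q=1, r=1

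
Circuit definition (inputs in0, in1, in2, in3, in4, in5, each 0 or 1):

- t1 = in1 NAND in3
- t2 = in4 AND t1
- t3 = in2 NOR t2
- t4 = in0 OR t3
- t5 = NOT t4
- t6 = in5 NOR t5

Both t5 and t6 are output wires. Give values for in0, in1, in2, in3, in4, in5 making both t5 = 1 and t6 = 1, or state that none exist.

Across all 64 input combinations, none give both t5 = 1 and t6 = 1.

no solution exists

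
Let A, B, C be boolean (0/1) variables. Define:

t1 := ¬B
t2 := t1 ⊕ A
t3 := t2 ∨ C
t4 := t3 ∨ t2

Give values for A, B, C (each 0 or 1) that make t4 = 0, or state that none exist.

t4 = t3 ∨ t2 must be 0, so both t3 = 0 and t2 = 0.
t3 = t2 ∨ C must be 0, so both t2 = 0 and C = 0.
t2 = t1 ⊕ A must be 0, so t1 and A are equal.
Check with A=1, B=0, C=0:
t1 = ¬B = ¬0 = 1
t2 = t1 ⊕ A = 1 ⊕ 1 = 0
t3 = t2 ∨ C = 0 ∨ 0 = 0
t4 = t3 ∨ t2 = 0 ∨ 0 = 0
So t4 = 0 as required.

A=1, B=0, C=0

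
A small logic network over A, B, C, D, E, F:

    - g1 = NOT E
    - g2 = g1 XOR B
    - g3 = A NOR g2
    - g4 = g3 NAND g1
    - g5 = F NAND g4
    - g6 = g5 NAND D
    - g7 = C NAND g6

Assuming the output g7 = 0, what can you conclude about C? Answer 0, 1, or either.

g7 = C NAND g6 must be 0, so both C = 1 and g6 = 1.
g6 = g5 NAND D must be 1, so at least one of g5, D is 0.
Every assignment with g7 = 0 has C = 1; there are 23 such assignment(s).

1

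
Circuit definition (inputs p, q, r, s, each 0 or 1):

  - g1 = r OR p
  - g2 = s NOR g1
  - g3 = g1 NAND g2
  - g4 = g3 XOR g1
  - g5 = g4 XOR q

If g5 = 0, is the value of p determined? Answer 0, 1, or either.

either

Both values of p occur among assignments with g5 = 0:
  p=0: p=0, q=0, r=1, s=0
  p=1: p=1, q=0, r=0, s=0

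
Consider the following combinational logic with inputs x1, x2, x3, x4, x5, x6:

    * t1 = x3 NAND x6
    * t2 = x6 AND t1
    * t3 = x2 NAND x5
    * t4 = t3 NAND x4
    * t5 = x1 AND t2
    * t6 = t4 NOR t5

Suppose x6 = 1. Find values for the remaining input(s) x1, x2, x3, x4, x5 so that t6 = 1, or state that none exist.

t6 = t4 NOR t5 must be 1, so both t4 = 0 and t5 = 0.
Check with x6 = 1 and x1=0, x2=1, x3=1, x4=1, x5=0:
t1 = x3 NAND x6 = 1 NAND 1 = 0
t2 = x6 AND t1 = 1 AND 0 = 0
t3 = x2 NAND x5 = 1 NAND 0 = 1
t4 = t3 NAND x4 = 1 NAND 1 = 0
t5 = x1 AND t2 = 0 AND 0 = 0
t6 = t4 NOR t5 = 0 NOR 0 = 1
So t6 = 1.

x1=0, x2=1, x3=1, x4=1, x5=0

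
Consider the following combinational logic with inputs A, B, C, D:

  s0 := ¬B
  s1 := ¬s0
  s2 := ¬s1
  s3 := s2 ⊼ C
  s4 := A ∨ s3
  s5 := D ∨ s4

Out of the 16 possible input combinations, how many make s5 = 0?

s5 = D ∨ s4 must be 0, so both D = 0 and s4 = 0.
s4 = A ∨ s3 must be 0, so both A = 0 and s3 = 0.
s3 = s2 ⊼ C must be 0, so both s2 = 1 and C = 1.
Satisfying assignments:
  A=0, B=0, C=1, D=0

1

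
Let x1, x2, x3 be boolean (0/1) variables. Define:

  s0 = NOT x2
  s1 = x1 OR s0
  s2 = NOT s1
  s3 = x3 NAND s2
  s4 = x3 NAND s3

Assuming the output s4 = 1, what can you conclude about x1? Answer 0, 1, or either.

Both values of x1 occur among assignments with s4 = 1:
  x1=0: x1=0, x2=0, x3=0
  x1=1: x1=1, x2=0, x3=0

either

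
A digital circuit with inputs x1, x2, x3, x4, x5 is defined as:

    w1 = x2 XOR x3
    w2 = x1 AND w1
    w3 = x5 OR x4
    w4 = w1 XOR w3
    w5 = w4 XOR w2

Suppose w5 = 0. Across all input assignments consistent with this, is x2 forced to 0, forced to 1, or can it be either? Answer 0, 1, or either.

either

Both values of x2 occur among assignments with w5 = 0:
  x2=0: x1=0, x2=0, x3=0, x4=0, x5=0
  x2=1: x1=0, x2=1, x3=0, x4=0, x5=1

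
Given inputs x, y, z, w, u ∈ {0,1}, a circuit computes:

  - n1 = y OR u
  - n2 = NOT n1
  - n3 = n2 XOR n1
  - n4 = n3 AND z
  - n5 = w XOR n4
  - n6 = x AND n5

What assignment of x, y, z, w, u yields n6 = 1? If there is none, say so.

x=1, y=0, z=0, w=1, u=1

n6 = x AND n5 must be 1, so both x = 1 and n5 = 1.
Check with x=1, y=0, z=0, w=1, u=1:
n1 = y OR u = 0 OR 1 = 1
n2 = NOT n1 = NOT 1 = 0
n3 = n2 XOR n1 = 0 XOR 1 = 1
n4 = n3 AND z = 1 AND 0 = 0
n5 = w XOR n4 = 1 XOR 0 = 1
n6 = x AND n5 = 1 AND 1 = 1
So n6 = 1 as required.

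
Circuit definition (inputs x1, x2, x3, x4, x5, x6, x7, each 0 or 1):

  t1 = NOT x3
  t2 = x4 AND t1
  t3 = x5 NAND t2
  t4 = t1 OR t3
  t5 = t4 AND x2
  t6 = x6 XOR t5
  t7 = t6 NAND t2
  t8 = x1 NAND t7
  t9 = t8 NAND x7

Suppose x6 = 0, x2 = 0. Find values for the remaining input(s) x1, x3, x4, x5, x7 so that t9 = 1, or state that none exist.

t9 = t8 NAND x7 must be 1, so at least one of t8, x7 is 0.
Check with x6 = 0, x2 = 0 and x1=1, x3=0, x4=0, x5=0, x7=1:
t1 = NOT x3 = NOT 0 = 1
t2 = x4 AND t1 = 0 AND 1 = 0
t3 = x5 NAND t2 = 0 NAND 0 = 1
t4 = t1 OR t3 = 1 OR 1 = 1
t5 = t4 AND x2 = 1 AND 0 = 0
t6 = x6 XOR t5 = 0 XOR 0 = 0
t7 = t6 NAND t2 = 0 NAND 0 = 1
t8 = x1 NAND t7 = 1 NAND 1 = 0
t9 = t8 NAND x7 = 0 NAND 1 = 1
So t9 = 1.

x1=1, x3=0, x4=0, x5=0, x7=1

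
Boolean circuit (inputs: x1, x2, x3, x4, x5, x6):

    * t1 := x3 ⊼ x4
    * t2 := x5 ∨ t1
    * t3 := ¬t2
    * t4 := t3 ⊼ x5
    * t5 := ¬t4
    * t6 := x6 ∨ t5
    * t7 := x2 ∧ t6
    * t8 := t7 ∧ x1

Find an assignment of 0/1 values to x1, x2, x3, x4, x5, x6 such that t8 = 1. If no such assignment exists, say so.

x1=1, x2=1, x3=1, x4=0, x5=0, x6=1

t8 = t7 ∧ x1 must be 1, so both t7 = 1 and x1 = 1.
t7 = x2 ∧ t6 must be 1, so both x2 = 1 and t6 = 1.
t6 = x6 ∨ t5 must be 1, so at least one of x6, t5 is 1.
Check with x1=1, x2=1, x3=1, x4=0, x5=0, x6=1:
t1 = x3 ⊼ x4 = 1 ⊼ 0 = 1
t2 = x5 ∨ t1 = 0 ∨ 1 = 1
t3 = ¬t2 = ¬1 = 0
t4 = t3 ⊼ x5 = 0 ⊼ 0 = 1
t5 = ¬t4 = ¬1 = 0
t6 = x6 ∨ t5 = 1 ∨ 0 = 1
t7 = x2 ∧ t6 = 1 ∧ 1 = 1
t8 = t7 ∧ x1 = 1 ∧ 1 = 1
So t8 = 1 as required.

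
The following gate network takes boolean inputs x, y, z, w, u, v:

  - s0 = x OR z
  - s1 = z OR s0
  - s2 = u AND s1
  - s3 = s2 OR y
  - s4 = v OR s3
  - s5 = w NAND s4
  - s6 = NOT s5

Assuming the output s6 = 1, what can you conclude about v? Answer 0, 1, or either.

Both values of v occur among assignments with s6 = 1:
  v=0: x=0, y=0, z=1, w=1, u=1, v=0
  v=1: x=0, y=0, z=0, w=1, u=0, v=1

either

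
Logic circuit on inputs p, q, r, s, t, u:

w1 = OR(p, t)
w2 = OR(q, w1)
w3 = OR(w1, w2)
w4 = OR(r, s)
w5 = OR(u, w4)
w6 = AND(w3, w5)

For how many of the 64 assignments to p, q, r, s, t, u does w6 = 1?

49

w6 = AND(w3, w5) must be 1, so both w3 = 1 and w5 = 1.
w3 = OR(w1, w2) must be 1, so at least one of w1, w2 is 1.
w5 = OR(u, w4) must be 1, so at least one of u, w4 is 1.
Enumerating the 64 input combinations, 49 give w6 = 1 and 15 give w6 = 0.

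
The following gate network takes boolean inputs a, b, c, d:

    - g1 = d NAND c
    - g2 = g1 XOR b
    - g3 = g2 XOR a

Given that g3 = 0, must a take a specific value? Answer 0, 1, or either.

either

Both values of a occur among assignments with g3 = 0:
  a=0: a=0, b=0, c=1, d=1
  a=1: a=1, b=0, c=0, d=0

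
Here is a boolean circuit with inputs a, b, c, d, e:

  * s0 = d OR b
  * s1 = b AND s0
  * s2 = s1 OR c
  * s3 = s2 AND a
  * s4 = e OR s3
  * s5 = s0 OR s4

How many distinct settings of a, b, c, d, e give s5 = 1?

s5 = s0 OR s4 must be 1, so at least one of s0, s4 is 1.
Enumerating the 32 input combinations, 29 give s5 = 1 and 3 give s5 = 0.

29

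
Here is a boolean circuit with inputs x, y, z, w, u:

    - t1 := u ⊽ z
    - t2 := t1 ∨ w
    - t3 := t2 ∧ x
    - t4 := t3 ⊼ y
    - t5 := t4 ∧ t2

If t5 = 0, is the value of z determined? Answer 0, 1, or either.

Both values of z occur among assignments with t5 = 0:
  z=0: x=0, y=0, z=0, w=0, u=1
  z=1: x=0, y=0, z=1, w=0, u=0

either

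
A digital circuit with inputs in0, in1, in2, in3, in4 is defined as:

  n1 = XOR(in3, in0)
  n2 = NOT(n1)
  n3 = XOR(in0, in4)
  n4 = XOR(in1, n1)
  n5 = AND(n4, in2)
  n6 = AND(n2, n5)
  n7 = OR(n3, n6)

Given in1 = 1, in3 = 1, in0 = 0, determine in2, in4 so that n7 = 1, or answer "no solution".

in2=0, in4=1

n7 = OR(n3, n6) must be 1, so at least one of n3, n6 is 1.
Check with in1 = 1, in3 = 1, in0 = 0 and in2=0, in4=1:
n1 = XOR(in3, in0) = XOR(1, 0) = 1
n2 = NOT(n1) = NOT 1 = 0
n3 = XOR(in0, in4) = XOR(0, 1) = 1
n4 = XOR(in1, n1) = XOR(1, 1) = 0
n5 = AND(n4, in2) = AND(0, 0) = 0
n6 = AND(n2, n5) = AND(0, 0) = 0
n7 = OR(n3, n6) = OR(1, 0) = 1
So n7 = 1.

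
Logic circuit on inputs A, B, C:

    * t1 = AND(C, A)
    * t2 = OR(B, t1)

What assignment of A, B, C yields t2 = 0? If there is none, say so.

t2 = OR(B, t1) must be 0, so both B = 0 and t1 = 0.
t1 = AND(C, A) must be 0, so at least one of C, A is 0.
Check with A=0, B=0, C=1:
t1 = AND(C, A) = AND(1, 0) = 0
t2 = OR(B, t1) = OR(0, 0) = 0
So t2 = 0 as required.

A=0, B=0, C=1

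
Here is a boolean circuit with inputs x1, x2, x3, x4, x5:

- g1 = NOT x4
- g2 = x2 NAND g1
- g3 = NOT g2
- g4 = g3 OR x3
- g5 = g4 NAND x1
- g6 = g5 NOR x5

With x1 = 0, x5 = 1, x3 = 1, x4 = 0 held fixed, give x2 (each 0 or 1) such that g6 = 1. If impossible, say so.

no solution exists

With x1 = 0, x5 = 1, x3 = 1, x4 = 0 fixed, none of the 2 settings of x2 give g6 = 1.
For example, with x2=0:
g1 = NOT x4 = NOT 0 = 1
g2 = x2 NAND g1 = 0 NAND 1 = 1
g3 = NOT g2 = NOT 1 = 0
g4 = g3 OR x3 = 0 OR 1 = 1
g5 = g4 NAND x1 = 1 NAND 0 = 1
g6 = g5 NOR x5 = 1 NOR 1 = 0
giving g6 = 0 ≠ 1.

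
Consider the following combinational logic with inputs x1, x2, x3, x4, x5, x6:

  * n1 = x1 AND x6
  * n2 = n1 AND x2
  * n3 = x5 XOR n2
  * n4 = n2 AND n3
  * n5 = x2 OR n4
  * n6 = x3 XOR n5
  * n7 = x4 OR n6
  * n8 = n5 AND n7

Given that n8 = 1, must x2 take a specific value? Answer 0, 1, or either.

n8 = n5 AND n7 must be 1, so both n5 = 1 and n7 = 1.
Every assignment with n8 = 1 has x2 = 1; there are 24 such assignment(s).

1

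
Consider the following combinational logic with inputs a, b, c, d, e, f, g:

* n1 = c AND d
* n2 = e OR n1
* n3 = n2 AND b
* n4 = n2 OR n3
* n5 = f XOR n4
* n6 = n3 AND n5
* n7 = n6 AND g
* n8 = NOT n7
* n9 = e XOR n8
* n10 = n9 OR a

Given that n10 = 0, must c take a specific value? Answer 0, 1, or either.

Both values of c occur among assignments with n10 = 0:
  c=0: a=0, b=0, c=0, d=0, e=1, f=0, g=0
  c=1: a=0, b=0, c=1, d=0, e=1, f=0, g=0

either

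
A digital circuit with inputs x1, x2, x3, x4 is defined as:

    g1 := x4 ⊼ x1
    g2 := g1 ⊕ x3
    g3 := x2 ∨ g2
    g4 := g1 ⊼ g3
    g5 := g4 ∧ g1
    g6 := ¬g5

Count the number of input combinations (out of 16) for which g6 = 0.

g6 = ¬g5 must be 0, so g5 = 1.
Satisfying assignments:
  x1=0, x2=0, x3=1, x4=0
  x1=0, x2=0, x3=1, x4=1
  x1=1, x2=0, x3=1, x4=0

3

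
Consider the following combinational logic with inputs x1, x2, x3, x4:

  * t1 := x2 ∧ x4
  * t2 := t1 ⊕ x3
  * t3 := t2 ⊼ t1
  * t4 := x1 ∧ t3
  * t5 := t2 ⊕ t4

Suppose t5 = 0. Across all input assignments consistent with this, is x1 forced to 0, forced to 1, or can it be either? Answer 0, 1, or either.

either

Both values of x1 occur among assignments with t5 = 0:
  x1=0: x1=0, x2=0, x3=0, x4=0
  x1=1: x1=1, x2=0, x3=1, x4=0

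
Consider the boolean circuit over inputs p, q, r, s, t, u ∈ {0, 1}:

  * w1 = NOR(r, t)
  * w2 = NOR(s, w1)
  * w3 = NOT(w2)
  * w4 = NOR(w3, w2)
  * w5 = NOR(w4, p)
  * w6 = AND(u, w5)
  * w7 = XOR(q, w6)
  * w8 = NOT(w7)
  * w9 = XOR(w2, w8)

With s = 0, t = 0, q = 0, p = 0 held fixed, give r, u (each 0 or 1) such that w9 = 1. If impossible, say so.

r=1, u=1

Check with s = 0, t = 0, q = 0, p = 0 and r=1, u=1:
w1 = NOR(r, t) = NOR(1, 0) = 0
w2 = NOR(s, w1) = NOR(0, 0) = 1
w3 = NOT(w2) = NOT 1 = 0
w4 = NOR(w3, w2) = NOR(0, 1) = 0
w5 = NOR(w4, p) = NOR(0, 0) = 1
w6 = AND(u, w5) = AND(1, 1) = 1
w7 = XOR(q, w6) = XOR(0, 1) = 1
w8 = NOT(w7) = NOT 1 = 0
w9 = XOR(w2, w8) = XOR(1, 0) = 1
So w9 = 1.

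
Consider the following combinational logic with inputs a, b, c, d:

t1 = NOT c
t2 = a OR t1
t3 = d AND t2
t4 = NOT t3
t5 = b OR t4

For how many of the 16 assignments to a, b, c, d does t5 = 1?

13

t5 = b OR t4 must be 1, so at least one of b, t4 is 1.
Enumerating the 16 input combinations, 13 give t5 = 1 and 3 give t5 = 0.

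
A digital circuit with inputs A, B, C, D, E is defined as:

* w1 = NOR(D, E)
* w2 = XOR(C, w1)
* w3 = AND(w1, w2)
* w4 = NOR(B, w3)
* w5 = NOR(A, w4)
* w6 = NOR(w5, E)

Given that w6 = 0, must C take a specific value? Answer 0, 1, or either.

Both values of C occur among assignments with w6 = 0:
  C=0: A=0, B=0, C=0, D=0, E=0
  C=1: A=0, B=0, C=1, D=0, E=1

either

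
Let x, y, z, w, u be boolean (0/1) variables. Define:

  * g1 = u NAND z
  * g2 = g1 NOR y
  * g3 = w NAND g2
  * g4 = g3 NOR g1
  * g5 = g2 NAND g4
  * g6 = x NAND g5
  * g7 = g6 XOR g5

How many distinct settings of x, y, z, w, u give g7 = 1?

17

g7 = g6 XOR g5 must be 1, so g6 and g5 differ.
Enumerating the 32 input combinations, 17 give g7 = 1 and 15 give g7 = 0.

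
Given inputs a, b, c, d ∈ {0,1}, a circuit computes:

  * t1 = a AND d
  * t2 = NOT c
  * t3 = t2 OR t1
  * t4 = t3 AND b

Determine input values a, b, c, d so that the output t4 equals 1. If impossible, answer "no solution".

t4 = t3 AND b must be 1, so both t3 = 1 and b = 1.
t3 = t2 OR t1 must be 1, so at least one of t2, t1 is 1.
Check with a=0, b=1, c=0, d=0:
t1 = a AND d = 0 AND 0 = 0
t2 = NOT c = NOT 0 = 1
t3 = t2 OR t1 = 1 OR 0 = 1
t4 = t3 AND b = 1 AND 1 = 1
So t4 = 1 as required.

a=0, b=1, c=0, d=0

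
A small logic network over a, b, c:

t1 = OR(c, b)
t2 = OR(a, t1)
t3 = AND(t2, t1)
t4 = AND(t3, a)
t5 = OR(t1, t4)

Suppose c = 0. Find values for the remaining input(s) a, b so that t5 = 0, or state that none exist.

a=1 b=0

Check with c = 0 and a=1, b=0:
t1 = OR(c, b) = OR(0, 0) = 0
t2 = OR(a, t1) = OR(1, 0) = 1
t3 = AND(t2, t1) = AND(1, 0) = 0
t4 = AND(t3, a) = AND(0, 1) = 0
t5 = OR(t1, t4) = OR(0, 0) = 0
So t5 = 0.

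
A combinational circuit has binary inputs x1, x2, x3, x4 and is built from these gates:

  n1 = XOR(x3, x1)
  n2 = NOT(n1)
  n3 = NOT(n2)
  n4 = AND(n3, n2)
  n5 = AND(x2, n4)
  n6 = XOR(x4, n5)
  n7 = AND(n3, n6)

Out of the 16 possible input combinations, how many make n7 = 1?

4

n7 = AND(n3, n6) must be 1, so both n3 = 1 and n6 = 1.
n3 = NOT(n2) must be 1, so n2 = 0.
Satisfying assignments:
  x1=0, x2=0, x3=1, x4=1
  x1=0, x2=1, x3=1, x4=1
  x1=1, x2=0, x3=0, x4=1
  x1=1, x2=1, x3=0, x4=1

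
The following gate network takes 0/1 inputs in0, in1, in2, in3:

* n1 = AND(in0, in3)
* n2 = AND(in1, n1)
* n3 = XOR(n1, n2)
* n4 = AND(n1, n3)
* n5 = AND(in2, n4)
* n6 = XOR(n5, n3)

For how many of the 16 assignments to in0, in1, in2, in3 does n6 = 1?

n6 = XOR(n5, n3) must be 1, so n5 and n3 differ.
Satisfying assignments:
  in0=1, in1=0, in2=0, in3=1

1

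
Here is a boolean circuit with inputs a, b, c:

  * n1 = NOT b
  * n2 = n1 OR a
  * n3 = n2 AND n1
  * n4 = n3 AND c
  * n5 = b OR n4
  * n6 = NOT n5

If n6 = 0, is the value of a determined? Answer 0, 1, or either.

either

Both values of a occur among assignments with n6 = 0:
  a=0: a=0, b=0, c=1
  a=1: a=1, b=0, c=1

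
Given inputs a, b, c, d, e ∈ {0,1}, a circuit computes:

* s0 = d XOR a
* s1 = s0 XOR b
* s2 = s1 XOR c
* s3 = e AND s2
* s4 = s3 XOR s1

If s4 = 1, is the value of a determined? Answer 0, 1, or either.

either

Both values of a occur among assignments with s4 = 1:
  a=0: a=0, b=0, c=0, d=1, e=0
  a=1: a=1, b=0, c=0, d=0, e=0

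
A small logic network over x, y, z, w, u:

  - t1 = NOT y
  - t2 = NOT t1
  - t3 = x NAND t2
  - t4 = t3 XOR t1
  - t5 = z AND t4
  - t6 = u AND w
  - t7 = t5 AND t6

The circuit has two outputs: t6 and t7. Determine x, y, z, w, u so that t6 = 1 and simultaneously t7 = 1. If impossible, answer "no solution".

Check with x=0, y=1, z=1, w=1, u=1:
t1 = NOT y = NOT 1 = 0
t2 = NOT t1 = NOT 0 = 1
t3 = x NAND t2 = 0 NAND 1 = 1
t4 = t3 XOR t1 = 1 XOR 0 = 1
t5 = z AND t4 = 1 AND 1 = 1
t6 = u AND w = 1 AND 1 = 1
t7 = t5 AND t6 = 1 AND 1 = 1
So t6 = 1 and t7 = 1.

x=0, y=1, z=1, w=1, u=1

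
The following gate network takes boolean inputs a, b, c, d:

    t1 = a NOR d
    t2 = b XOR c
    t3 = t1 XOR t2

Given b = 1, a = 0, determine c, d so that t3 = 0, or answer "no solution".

c=0 d=0

Check with b = 1, a = 0 and c=0, d=0:
t1 = a NOR d = 0 NOR 0 = 1
t2 = b XOR c = 1 XOR 0 = 1
t3 = t1 XOR t2 = 1 XOR 1 = 0
So t3 = 0.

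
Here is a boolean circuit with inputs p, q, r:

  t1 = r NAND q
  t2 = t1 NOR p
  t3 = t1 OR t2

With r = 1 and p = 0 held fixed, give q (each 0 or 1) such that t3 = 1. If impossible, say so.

Check with r = 1 and p = 0 and q=1:
t1 = r NAND q = 1 NAND 1 = 0
t2 = t1 NOR p = 0 NOR 0 = 1
t3 = t1 OR t2 = 0 OR 1 = 1
So t3 = 1.

q=1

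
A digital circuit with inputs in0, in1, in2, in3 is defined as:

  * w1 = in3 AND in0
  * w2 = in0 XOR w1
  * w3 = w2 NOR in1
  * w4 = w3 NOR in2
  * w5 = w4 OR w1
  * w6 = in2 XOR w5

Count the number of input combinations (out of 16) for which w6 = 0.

w6 = in2 XOR w5 must be 0, so in2 and w5 are equal.
Enumerating the 16 input combinations, 4 give w6 = 0 and 12 give w6 = 1.

4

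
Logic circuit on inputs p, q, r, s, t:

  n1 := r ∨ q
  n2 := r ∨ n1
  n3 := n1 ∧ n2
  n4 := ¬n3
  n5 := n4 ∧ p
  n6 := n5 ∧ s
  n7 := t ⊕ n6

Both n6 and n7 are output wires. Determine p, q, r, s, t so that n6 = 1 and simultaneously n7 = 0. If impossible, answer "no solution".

Check with p=1 q=0 r=0 s=1 t=1:
n1 = r ∨ q = 0 ∨ 0 = 0
n2 = r ∨ n1 = 0 ∨ 0 = 0
n3 = n1 ∧ n2 = 0 ∧ 0 = 0
n4 = ¬n3 = ¬0 = 1
n5 = n4 ∧ p = 1 ∧ 1 = 1
n6 = n5 ∧ s = 1 ∧ 1 = 1
n7 = t ⊕ n6 = 1 ⊕ 1 = 0
So n6 = 1 and n7 = 0.

p=1 q=0 r=0 s=1 t=1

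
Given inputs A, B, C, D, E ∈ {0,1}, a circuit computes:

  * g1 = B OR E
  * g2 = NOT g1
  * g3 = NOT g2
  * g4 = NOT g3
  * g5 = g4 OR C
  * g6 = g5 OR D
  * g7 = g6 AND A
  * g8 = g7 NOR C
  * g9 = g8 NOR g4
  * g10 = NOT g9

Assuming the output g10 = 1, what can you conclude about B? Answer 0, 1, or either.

either

Both values of B occur among assignments with g10 = 1:
  B=0: A=0, B=0, C=0, D=0, E=0
  B=1: A=0, B=1, C=0, D=0, E=0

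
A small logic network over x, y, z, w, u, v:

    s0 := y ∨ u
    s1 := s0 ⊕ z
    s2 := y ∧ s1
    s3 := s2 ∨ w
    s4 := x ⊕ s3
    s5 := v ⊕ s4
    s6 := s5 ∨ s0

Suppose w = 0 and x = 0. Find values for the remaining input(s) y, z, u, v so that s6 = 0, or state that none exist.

y=0 z=0 u=0 v=0

Check with w = 0 and x = 0 and y=0, z=0, u=0, v=0:
s0 = y ∨ u = 0 ∨ 0 = 0
s1 = s0 ⊕ z = 0 ⊕ 0 = 0
s2 = y ∧ s1 = 0 ∧ 0 = 0
s3 = s2 ∨ w = 0 ∨ 0 = 0
s4 = x ⊕ s3 = 0 ⊕ 0 = 0
s5 = v ⊕ s4 = 0 ⊕ 0 = 0
s6 = s5 ∨ s0 = 0 ∨ 0 = 0
So s6 = 0.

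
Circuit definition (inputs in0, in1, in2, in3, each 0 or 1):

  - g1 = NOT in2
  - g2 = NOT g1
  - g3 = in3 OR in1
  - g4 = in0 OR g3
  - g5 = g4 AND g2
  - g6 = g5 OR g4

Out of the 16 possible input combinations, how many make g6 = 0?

2

g6 = g5 OR g4 must be 0, so both g5 = 0 and g4 = 0.
g5 = g4 AND g2 must be 0, so at least one of g4, g2 is 0.
g4 = in0 OR g3 must be 0, so both in0 = 0 and g3 = 0.
Satisfying assignments:
  in0=0, in1=0, in2=0, in3=0
  in0=0, in1=0, in2=1, in3=0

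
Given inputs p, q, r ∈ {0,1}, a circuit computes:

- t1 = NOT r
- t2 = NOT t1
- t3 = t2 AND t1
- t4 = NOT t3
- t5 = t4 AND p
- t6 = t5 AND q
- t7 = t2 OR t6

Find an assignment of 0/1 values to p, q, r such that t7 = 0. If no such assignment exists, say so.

p=0, q=1, r=0

t7 = t2 OR t6 must be 0, so both t2 = 0 and t6 = 0.
t2 = NOT t1 must be 0, so t1 = 1.
Check with p=0, q=1, r=0:
t1 = NOT r = NOT 0 = 1
t2 = NOT t1 = NOT 1 = 0
t3 = t2 AND t1 = 0 AND 1 = 0
t4 = NOT t3 = NOT 0 = 1
t5 = t4 AND p = 1 AND 0 = 0
t6 = t5 AND q = 0 AND 1 = 0
t7 = t2 OR t6 = 0 OR 0 = 0
So t7 = 0 as required.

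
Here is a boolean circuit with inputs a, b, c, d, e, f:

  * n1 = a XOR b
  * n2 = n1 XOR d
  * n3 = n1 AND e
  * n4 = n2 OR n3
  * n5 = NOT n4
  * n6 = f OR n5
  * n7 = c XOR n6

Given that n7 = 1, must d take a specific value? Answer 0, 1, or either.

Both values of d occur among assignments with n7 = 1:
  d=0: a=0, b=0, c=0, d=0, e=0, f=0
  d=1: a=0, b=0, c=0, d=1, e=0, f=1

either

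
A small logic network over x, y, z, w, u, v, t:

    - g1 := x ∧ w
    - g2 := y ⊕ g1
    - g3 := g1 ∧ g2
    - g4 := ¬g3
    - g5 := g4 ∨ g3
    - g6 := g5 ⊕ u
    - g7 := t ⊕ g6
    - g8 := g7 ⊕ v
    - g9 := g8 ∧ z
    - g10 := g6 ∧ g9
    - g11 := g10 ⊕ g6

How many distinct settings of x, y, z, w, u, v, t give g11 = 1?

48

g11 = g10 ⊕ g6 must be 1, so g10 and g6 differ.
Enumerating the 128 input combinations, 48 give g11 = 1 and 80 give g11 = 0.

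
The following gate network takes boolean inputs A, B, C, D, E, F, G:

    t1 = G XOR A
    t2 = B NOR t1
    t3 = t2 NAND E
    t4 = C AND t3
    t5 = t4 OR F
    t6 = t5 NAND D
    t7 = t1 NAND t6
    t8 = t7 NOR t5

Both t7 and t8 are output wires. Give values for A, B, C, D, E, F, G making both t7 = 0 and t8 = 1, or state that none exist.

Check with A=1 B=1 C=0 D=0 E=1 F=0 G=0:
t1 = G XOR A = 0 XOR 1 = 1
t2 = B NOR t1 = 1 NOR 1 = 0
t3 = t2 NAND E = 0 NAND 1 = 1
t4 = C AND t3 = 0 AND 1 = 0
t5 = t4 OR F = 0 OR 0 = 0
t6 = t5 NAND D = 0 NAND 0 = 1
t7 = t1 NAND t6 = 1 NAND 1 = 0
t8 = t7 NOR t5 = 0 NOR 0 = 1
So t7 = 0 and t8 = 1.

A=1 B=1 C=0 D=0 E=1 F=0 G=0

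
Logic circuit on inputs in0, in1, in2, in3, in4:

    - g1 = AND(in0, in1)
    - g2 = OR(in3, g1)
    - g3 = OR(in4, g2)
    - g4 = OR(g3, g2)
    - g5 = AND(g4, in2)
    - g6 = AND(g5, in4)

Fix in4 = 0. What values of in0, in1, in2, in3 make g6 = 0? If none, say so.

Check with in4 = 0 and in0=1, in1=1, in2=1, in3=1:
g1 = AND(in0, in1) = AND(1, 1) = 1
g2 = OR(in3, g1) = OR(1, 1) = 1
g3 = OR(in4, g2) = OR(0, 1) = 1
g4 = OR(g3, g2) = OR(1, 1) = 1
g5 = AND(g4, in2) = AND(1, 1) = 1
g6 = AND(g5, in4) = AND(1, 0) = 0
So g6 = 0.

in0=1, in1=1, in2=1, in3=1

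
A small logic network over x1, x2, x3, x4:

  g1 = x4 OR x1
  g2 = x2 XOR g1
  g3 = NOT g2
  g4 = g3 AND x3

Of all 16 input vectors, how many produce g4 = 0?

12

g4 = g3 AND x3 must be 0, so at least one of g3, x3 is 0.
Enumerating the 16 input combinations, 12 give g4 = 0 and 4 give g4 = 1.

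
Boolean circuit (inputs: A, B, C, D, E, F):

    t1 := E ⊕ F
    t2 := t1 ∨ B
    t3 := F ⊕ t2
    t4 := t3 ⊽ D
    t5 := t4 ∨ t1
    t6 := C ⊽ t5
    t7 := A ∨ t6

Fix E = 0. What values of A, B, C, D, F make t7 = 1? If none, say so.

A=1 B=1 C=1 D=1 F=0

t7 = A ∨ t6 must be 1, so at least one of A, t6 is 1.
Check with E = 0 and A=1, B=1, C=1, D=1, F=0:
t1 = E ⊕ F = 0 ⊕ 0 = 0
t2 = t1 ∨ B = 0 ∨ 1 = 1
t3 = F ⊕ t2 = 0 ⊕ 1 = 1
t4 = t3 ⊽ D = 1 ⊽ 1 = 0
t5 = t4 ∨ t1 = 0 ∨ 0 = 0
t6 = C ⊽ t5 = 1 ⊽ 0 = 0
t7 = A ∨ t6 = 1 ∨ 0 = 1
So t7 = 1.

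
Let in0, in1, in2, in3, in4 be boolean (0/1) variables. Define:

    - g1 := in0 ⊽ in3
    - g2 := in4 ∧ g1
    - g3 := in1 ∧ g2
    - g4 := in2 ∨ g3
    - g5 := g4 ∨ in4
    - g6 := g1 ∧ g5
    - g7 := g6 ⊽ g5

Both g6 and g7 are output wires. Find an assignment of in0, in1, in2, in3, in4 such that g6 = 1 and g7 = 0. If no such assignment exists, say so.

Check with in0=0, in1=1, in2=0, in3=0, in4=1:
g1 = in0 ⊽ in3 = 0 ⊽ 0 = 1
g2 = in4 ∧ g1 = 1 ∧ 1 = 1
g3 = in1 ∧ g2 = 1 ∧ 1 = 1
g4 = in2 ∨ g3 = 0 ∨ 1 = 1
g5 = g4 ∨ in4 = 1 ∨ 1 = 1
g6 = g1 ∧ g5 = 1 ∧ 1 = 1
g7 = g6 ⊽ g5 = 1 ⊽ 1 = 0
So g6 = 1 and g7 = 0.

in0=0, in1=1, in2=0, in3=0, in4=1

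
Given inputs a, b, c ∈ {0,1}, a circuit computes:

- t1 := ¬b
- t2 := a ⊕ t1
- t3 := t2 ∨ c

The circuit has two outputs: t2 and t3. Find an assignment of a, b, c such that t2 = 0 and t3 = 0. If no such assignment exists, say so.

Check with a=0, b=1, c=0:
t1 = ¬b = ¬1 = 0
t2 = a ⊕ t1 = 0 ⊕ 0 = 0
t3 = t2 ∨ c = 0 ∨ 0 = 0
So t2 = 0 and t3 = 0.

a=0, b=1, c=0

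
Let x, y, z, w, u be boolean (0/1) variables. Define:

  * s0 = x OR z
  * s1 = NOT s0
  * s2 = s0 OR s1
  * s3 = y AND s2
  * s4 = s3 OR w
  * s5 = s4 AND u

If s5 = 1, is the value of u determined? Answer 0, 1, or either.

s5 = s4 AND u must be 1, so both s4 = 1 and u = 1.
Every assignment with s5 = 1 has u = 1; there are 12 such assignment(s).

1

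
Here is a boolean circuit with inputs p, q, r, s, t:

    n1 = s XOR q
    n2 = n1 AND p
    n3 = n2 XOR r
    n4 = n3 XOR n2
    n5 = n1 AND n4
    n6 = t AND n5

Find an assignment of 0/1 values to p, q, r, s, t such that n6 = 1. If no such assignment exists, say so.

p=0, q=0, r=1, s=1, t=1

n6 = t AND n5 must be 1, so both t = 1 and n5 = 1.
n5 = n1 AND n4 must be 1, so both n1 = 1 and n4 = 1.
n1 = s XOR q must be 1, so s and q differ.
Check with p=0, q=0, r=1, s=1, t=1:
n1 = s XOR q = 1 XOR 0 = 1
n2 = n1 AND p = 1 AND 0 = 0
n3 = n2 XOR r = 0 XOR 1 = 1
n4 = n3 XOR n2 = 1 XOR 0 = 1
n5 = n1 AND n4 = 1 AND 1 = 1
n6 = t AND n5 = 1 AND 1 = 1
So n6 = 1 as required.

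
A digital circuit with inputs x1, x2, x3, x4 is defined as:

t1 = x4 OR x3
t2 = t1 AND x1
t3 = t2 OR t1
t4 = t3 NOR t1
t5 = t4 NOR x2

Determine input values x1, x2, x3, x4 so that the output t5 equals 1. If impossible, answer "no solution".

x1=0, x2=0, x3=1, x4=0

t5 = t4 NOR x2 must be 1, so both t4 = 0 and x2 = 0.
t4 = t3 NOR t1 must be 0, so at least one of t3, t1 is 1.
Check with x1=0, x2=0, x3=1, x4=0:
t1 = x4 OR x3 = 0 OR 1 = 1
t2 = t1 AND x1 = 1 AND 0 = 0
t3 = t2 OR t1 = 0 OR 1 = 1
t4 = t3 NOR t1 = 1 NOR 1 = 0
t5 = t4 NOR x2 = 0 NOR 0 = 1
So t5 = 1 as required.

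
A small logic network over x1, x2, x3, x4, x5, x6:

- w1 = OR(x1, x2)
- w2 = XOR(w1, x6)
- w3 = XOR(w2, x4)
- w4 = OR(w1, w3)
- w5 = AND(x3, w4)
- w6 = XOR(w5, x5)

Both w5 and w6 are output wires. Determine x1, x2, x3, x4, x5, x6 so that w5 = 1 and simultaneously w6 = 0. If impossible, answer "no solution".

x1=1, x2=1, x3=1, x4=0, x5=1, x6=1

Check with x1=1, x2=1, x3=1, x4=0, x5=1, x6=1:
w1 = OR(x1, x2) = OR(1, 1) = 1
w2 = XOR(w1, x6) = XOR(1, 1) = 0
w3 = XOR(w2, x4) = XOR(0, 0) = 0
w4 = OR(w1, w3) = OR(1, 0) = 1
w5 = AND(x3, w4) = AND(1, 1) = 1
w6 = XOR(w5, x5) = XOR(1, 1) = 0
So w5 = 1 and w6 = 0.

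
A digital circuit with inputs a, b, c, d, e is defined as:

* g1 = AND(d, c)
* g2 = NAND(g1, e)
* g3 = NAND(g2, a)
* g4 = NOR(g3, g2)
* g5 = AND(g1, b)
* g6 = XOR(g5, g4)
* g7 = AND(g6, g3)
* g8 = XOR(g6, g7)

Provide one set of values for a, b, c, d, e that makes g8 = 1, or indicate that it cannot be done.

g8 = XOR(g6, g7) must be 1, so g6 and g7 differ.
Check with a=1 b=1 c=1 d=1 e=0:
g1 = AND(d, c) = AND(1, 1) = 1
g2 = NAND(g1, e) = NAND(1, 0) = 1
g3 = NAND(g2, a) = NAND(1, 1) = 0
g4 = NOR(g3, g2) = NOR(0, 1) = 0
g5 = AND(g1, b) = AND(1, 1) = 1
g6 = XOR(g5, g4) = XOR(1, 0) = 1
g7 = AND(g6, g3) = AND(1, 0) = 0
g8 = XOR(g6, g7) = XOR(1, 0) = 1
So g8 = 1 as required.

a=1 b=1 c=1 d=1 e=0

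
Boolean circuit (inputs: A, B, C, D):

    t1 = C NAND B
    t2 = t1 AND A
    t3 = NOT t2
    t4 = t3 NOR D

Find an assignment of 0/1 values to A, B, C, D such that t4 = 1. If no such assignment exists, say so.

A=1, B=1, C=0, D=0

t4 = t3 NOR D must be 1, so both t3 = 0 and D = 0.
t3 = NOT t2 must be 0, so t2 = 1.
Check with A=1, B=1, C=0, D=0:
t1 = C NAND B = 0 NAND 1 = 1
t2 = t1 AND A = 1 AND 1 = 1
t3 = NOT t2 = NOT 1 = 0
t4 = t3 NOR D = 0 NOR 0 = 1
So t4 = 1 as required.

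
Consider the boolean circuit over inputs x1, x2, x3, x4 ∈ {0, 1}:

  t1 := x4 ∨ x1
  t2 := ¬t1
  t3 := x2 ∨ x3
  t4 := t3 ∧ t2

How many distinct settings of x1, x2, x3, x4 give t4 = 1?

3

t4 = t3 ∧ t2 must be 1, so both t3 = 1 and t2 = 1.
Enumerating the 16 input combinations, 3 give t4 = 1 and 13 give t4 = 0.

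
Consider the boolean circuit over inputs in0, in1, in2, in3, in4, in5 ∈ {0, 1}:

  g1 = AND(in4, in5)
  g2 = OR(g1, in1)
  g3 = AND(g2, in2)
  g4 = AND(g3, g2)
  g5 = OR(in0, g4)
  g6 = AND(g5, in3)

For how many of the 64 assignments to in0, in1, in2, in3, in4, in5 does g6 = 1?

21

g6 = AND(g5, in3) must be 1, so both g5 = 1 and in3 = 1.
Enumerating the 64 input combinations, 21 give g6 = 1 and 43 give g6 = 0.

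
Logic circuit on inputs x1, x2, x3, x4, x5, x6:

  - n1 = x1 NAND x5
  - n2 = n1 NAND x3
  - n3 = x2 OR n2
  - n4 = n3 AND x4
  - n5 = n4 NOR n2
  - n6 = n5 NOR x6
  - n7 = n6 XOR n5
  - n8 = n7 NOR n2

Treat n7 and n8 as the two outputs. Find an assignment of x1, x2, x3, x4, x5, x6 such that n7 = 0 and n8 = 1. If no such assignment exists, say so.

x1=0, x2=1, x3=1, x4=1, x5=1, x6=1

Check with x1=0, x2=1, x3=1, x4=1, x5=1, x6=1:
n1 = x1 NAND x5 = 0 NAND 1 = 1
n2 = n1 NAND x3 = 1 NAND 1 = 0
n3 = x2 OR n2 = 1 OR 0 = 1
n4 = n3 AND x4 = 1 AND 1 = 1
n5 = n4 NOR n2 = 1 NOR 0 = 0
n6 = n5 NOR x6 = 0 NOR 1 = 0
n7 = n6 XOR n5 = 0 XOR 0 = 0
n8 = n7 NOR n2 = 0 NOR 0 = 1
So n7 = 0 and n8 = 1.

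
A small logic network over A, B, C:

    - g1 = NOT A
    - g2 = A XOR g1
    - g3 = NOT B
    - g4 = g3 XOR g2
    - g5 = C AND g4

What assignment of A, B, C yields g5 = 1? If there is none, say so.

A=0, B=1, C=1

g5 = C AND g4 must be 1, so both C = 1 and g4 = 1.
g4 = g3 XOR g2 must be 1, so g3 and g2 differ.
Check with A=0, B=1, C=1:
g1 = NOT A = NOT 0 = 1
g2 = A XOR g1 = 0 XOR 1 = 1
g3 = NOT B = NOT 1 = 0
g4 = g3 XOR g2 = 0 XOR 1 = 1
g5 = C AND g4 = 1 AND 1 = 1
So g5 = 1 as required.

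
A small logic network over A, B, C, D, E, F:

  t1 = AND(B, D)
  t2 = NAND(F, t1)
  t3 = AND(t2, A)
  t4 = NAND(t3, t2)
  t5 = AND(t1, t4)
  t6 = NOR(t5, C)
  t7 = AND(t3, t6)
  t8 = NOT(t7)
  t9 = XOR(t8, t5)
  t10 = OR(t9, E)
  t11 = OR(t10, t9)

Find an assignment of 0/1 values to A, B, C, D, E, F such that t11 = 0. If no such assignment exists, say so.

A=1, B=1, C=0, D=0, E=0, F=0

t11 = OR(t10, t9) must be 0, so both t10 = 0 and t9 = 0.
t10 = OR(t9, E) must be 0, so both t9 = 0 and E = 0.
t9 = XOR(t8, t5) must be 0, so t8 and t5 are equal.
Check with A=1, B=1, C=0, D=0, E=0, F=0:
t1 = AND(B, D) = AND(1, 0) = 0
t2 = NAND(F, t1) = NAND(0, 0) = 1
t3 = AND(t2, A) = AND(1, 1) = 1
t4 = NAND(t3, t2) = NAND(1, 1) = 0
t5 = AND(t1, t4) = AND(0, 0) = 0
t6 = NOR(t5, C) = NOR(0, 0) = 1
t7 = AND(t3, t6) = AND(1, 1) = 1
t8 = NOT(t7) = NOT 1 = 0
t9 = XOR(t8, t5) = XOR(0, 0) = 0
t10 = OR(t9, E) = OR(0, 0) = 0
t11 = OR(t10, t9) = OR(0, 0) = 0
So t11 = 0 as required.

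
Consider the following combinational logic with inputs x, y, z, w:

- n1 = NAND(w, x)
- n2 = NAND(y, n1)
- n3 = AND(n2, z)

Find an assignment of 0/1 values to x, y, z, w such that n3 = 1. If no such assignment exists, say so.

n3 = AND(n2, z) must be 1, so both n2 = 1 and z = 1.
n2 = NAND(y, n1) must be 1, so at least one of y, n1 is 0.
Check with x=1, y=0, z=1, w=1:
n1 = NAND(w, x) = NAND(1, 1) = 0
n2 = NAND(y, n1) = NAND(0, 0) = 1
n3 = AND(n2, z) = AND(1, 1) = 1
So n3 = 1 as required.

x=1, y=0, z=1, w=1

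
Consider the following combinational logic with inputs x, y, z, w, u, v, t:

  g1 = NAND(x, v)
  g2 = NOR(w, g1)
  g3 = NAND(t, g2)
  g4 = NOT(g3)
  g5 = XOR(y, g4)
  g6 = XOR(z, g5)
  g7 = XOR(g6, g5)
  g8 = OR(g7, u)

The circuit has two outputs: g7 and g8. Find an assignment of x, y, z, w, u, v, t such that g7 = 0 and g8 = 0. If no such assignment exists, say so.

x=0, y=0, z=0, w=1, u=0, v=0, t=1

Check with x=0, y=0, z=0, w=1, u=0, v=0, t=1:
g1 = NAND(x, v) = NAND(0, 0) = 1
g2 = NOR(w, g1) = NOR(1, 1) = 0
g3 = NAND(t, g2) = NAND(1, 0) = 1
g4 = NOT(g3) = NOT 1 = 0
g5 = XOR(y, g4) = XOR(0, 0) = 0
g6 = XOR(z, g5) = XOR(0, 0) = 0
g7 = XOR(g6, g5) = XOR(0, 0) = 0
g8 = OR(g7, u) = OR(0, 0) = 0
So g7 = 0 and g8 = 0.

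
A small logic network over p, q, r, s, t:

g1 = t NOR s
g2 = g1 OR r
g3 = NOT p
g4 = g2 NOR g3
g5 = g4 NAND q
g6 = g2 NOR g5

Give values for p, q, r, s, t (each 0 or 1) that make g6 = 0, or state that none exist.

p=0, q=1, r=0, s=1, t=1

Check with p=0, q=1, r=0, s=1, t=1:
g1 = t NOR s = 1 NOR 1 = 0
g2 = g1 OR r = 0 OR 0 = 0
g3 = NOT p = NOT 0 = 1
g4 = g2 NOR g3 = 0 NOR 1 = 0
g5 = g4 NAND q = 0 NAND 1 = 1
g6 = g2 NOR g5 = 0 NOR 1 = 0
So g6 = 0 as required.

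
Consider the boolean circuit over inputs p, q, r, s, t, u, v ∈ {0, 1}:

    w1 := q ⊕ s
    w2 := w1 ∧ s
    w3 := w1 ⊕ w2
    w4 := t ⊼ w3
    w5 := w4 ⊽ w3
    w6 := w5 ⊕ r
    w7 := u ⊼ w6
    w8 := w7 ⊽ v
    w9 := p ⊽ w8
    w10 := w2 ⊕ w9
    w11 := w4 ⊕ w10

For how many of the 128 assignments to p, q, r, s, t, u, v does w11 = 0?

w11 = w4 ⊕ w10 must be 0, so w4 and w10 are equal.
Enumerating the 128 input combinations, 62 give w11 = 0 and 66 give w11 = 1.

62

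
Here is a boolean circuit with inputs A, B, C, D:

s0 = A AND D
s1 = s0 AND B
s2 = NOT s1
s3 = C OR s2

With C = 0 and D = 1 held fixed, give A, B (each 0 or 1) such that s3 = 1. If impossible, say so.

A=1, B=0

s3 = C OR s2 must be 1, so at least one of C, s2 is 1.
Check with C = 0 and D = 1 and A=1, B=0:
s0 = A AND D = 1 AND 1 = 1
s1 = s0 AND B = 1 AND 0 = 0
s2 = NOT s1 = NOT 0 = 1
s3 = C OR s2 = 0 OR 1 = 1
So s3 = 1.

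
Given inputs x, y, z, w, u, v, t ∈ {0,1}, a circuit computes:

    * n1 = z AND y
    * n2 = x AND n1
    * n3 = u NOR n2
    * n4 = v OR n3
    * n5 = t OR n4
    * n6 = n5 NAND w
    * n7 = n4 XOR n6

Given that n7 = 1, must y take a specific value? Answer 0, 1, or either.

either

Both values of y occur among assignments with n7 = 1:
  y=0: x=0, y=0, z=0, w=0, u=1, v=0, t=0
  y=1: x=0, y=1, z=0, w=0, u=1, v=0, t=0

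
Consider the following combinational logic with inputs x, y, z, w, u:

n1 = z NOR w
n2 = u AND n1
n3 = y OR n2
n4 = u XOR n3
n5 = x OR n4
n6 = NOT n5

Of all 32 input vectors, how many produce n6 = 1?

n6 = NOT n5 must be 1, so n5 = 0.
Enumerating the 32 input combinations, 9 give n6 = 1 and 23 give n6 = 0.

9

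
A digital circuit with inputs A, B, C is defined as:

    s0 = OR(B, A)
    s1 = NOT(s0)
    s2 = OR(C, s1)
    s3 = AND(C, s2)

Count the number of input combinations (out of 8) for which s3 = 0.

4

s3 = AND(C, s2) must be 0, so at least one of C, s2 is 0.
Satisfying assignments:
  A=0, B=0, C=0
  A=0, B=1, C=0
  A=1, B=0, C=0
  A=1, B=1, C=0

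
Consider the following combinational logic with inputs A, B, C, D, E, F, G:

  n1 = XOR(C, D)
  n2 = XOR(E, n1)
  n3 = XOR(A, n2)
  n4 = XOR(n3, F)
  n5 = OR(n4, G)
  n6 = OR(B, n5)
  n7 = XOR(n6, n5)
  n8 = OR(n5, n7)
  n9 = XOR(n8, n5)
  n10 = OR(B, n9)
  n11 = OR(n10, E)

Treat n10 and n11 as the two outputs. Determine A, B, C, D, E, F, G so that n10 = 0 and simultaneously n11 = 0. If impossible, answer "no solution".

A=1, B=0, C=1, D=1, E=0, F=0, G=0

Check with A=1, B=0, C=1, D=1, E=0, F=0, G=0:
n1 = XOR(C, D) = XOR(1, 1) = 0
n2 = XOR(E, n1) = XOR(0, 0) = 0
n3 = XOR(A, n2) = XOR(1, 0) = 1
n4 = XOR(n3, F) = XOR(1, 0) = 1
n5 = OR(n4, G) = OR(1, 0) = 1
n6 = OR(B, n5) = OR(0, 1) = 1
n7 = XOR(n6, n5) = XOR(1, 1) = 0
n8 = OR(n5, n7) = OR(1, 0) = 1
n9 = XOR(n8, n5) = XOR(1, 1) = 0
n10 = OR(B, n9) = OR(0, 0) = 0
n11 = OR(n10, E) = OR(0, 0) = 0
So n10 = 0 and n11 = 0.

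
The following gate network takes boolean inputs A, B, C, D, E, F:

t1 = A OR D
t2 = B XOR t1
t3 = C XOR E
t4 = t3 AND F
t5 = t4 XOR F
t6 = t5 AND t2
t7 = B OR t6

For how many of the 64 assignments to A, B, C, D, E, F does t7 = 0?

26

t7 = B OR t6 must be 0, so both B = 0 and t6 = 0.
t6 = t5 AND t2 must be 0, so at least one of t5, t2 is 0.
Enumerating the 64 input combinations, 26 give t7 = 0 and 38 give t7 = 1.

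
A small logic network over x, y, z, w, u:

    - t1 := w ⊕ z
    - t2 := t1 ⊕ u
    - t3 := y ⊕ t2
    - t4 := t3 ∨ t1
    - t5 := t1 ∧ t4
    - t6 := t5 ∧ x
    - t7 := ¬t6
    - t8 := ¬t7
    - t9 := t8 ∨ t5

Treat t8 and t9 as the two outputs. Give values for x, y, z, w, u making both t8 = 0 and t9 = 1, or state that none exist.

Check with x=0, y=1, z=0, w=1, u=1:
t1 = w ⊕ z = 1 ⊕ 0 = 1
t2 = t1 ⊕ u = 1 ⊕ 1 = 0
t3 = y ⊕ t2 = 1 ⊕ 0 = 1
t4 = t3 ∨ t1 = 1 ∨ 1 = 1
t5 = t1 ∧ t4 = 1 ∧ 1 = 1
t6 = t5 ∧ x = 1 ∧ 0 = 0
t7 = ¬t6 = ¬0 = 1
t8 = ¬t7 = ¬1 = 0
t9 = t8 ∨ t5 = 0 ∨ 1 = 1
So t8 = 0 and t9 = 1.

x=0, y=1, z=0, w=1, u=1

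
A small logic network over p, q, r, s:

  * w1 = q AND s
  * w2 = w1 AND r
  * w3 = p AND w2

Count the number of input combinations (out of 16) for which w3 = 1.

1

w3 = p AND w2 must be 1, so both p = 1 and w2 = 1.
w2 = w1 AND r must be 1, so both w1 = 1 and r = 1.
Satisfying assignments:
  p=1, q=1, r=1, s=1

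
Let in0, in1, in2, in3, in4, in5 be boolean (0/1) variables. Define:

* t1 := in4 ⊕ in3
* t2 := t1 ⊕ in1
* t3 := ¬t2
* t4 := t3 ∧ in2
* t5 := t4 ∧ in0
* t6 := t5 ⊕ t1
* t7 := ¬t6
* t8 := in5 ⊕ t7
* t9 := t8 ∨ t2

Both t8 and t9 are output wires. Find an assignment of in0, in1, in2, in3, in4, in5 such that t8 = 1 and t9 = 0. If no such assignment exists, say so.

Across all 64 input combinations, none give both t8 = 1 and t9 = 0.

no solution exists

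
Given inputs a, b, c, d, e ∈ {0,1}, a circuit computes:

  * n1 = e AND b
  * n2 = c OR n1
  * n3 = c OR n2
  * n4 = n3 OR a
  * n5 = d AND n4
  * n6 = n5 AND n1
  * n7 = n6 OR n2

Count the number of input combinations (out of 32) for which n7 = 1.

n7 = n6 OR n2 must be 1, so at least one of n6, n2 is 1.
Enumerating the 32 input combinations, 20 give n7 = 1 and 12 give n7 = 0.

20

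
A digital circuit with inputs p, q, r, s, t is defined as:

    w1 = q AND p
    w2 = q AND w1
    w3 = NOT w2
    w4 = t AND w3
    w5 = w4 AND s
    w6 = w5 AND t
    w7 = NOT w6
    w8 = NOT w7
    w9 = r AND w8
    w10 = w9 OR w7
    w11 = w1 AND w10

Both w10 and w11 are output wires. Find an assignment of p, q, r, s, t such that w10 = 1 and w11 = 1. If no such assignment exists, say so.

Check with p=1 q=1 r=0 s=0 t=1:
w1 = q AND p = 1 AND 1 = 1
w2 = q AND w1 = 1 AND 1 = 1
w3 = NOT w2 = NOT 1 = 0
w4 = t AND w3 = 1 AND 0 = 0
w5 = w4 AND s = 0 AND 0 = 0
w6 = w5 AND t = 0 AND 1 = 0
w7 = NOT w6 = NOT 0 = 1
w8 = NOT w7 = NOT 1 = 0
w9 = r AND w8 = 0 AND 0 = 0
w10 = w9 OR w7 = 0 OR 1 = 1
w11 = w1 AND w10 = 1 AND 1 = 1
So w10 = 1 and w11 = 1.

p=1 q=1 r=0 s=0 t=1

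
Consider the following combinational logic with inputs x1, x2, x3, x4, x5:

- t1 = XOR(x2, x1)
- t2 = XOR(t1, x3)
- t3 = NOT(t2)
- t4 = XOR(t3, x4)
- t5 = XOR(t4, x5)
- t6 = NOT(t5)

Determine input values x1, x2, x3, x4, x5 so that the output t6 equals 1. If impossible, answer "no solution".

t6 = NOT(t5) must be 1, so t5 = 0.
t5 = XOR(t4, x5) must be 0, so t4 and x5 are equal.
Check with x1=0, x2=0, x3=0, x4=1, x5=0:
t1 = XOR(x2, x1) = XOR(0, 0) = 0
t2 = XOR(t1, x3) = XOR(0, 0) = 0
t3 = NOT(t2) = NOT 0 = 1
t4 = XOR(t3, x4) = XOR(1, 1) = 0
t5 = XOR(t4, x5) = XOR(0, 0) = 0
t6 = NOT(t5) = NOT 0 = 1
So t6 = 1 as required.

x1=0, x2=0, x3=0, x4=1, x5=0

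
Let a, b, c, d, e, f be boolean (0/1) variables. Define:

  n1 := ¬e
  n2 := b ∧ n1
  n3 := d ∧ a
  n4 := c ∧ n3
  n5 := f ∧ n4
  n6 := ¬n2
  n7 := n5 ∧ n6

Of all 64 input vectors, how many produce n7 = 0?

n7 = n5 ∧ n6 must be 0, so at least one of n5, n6 is 0.
Enumerating the 64 input combinations, 61 give n7 = 0 and 3 give n7 = 1.

61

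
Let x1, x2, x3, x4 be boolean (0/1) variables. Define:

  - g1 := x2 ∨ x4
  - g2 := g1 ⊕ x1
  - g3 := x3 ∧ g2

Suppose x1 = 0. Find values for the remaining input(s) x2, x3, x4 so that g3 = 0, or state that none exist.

g3 = x3 ∧ g2 must be 0, so at least one of x3, g2 is 0.
Check with x1 = 0 and x2=0, x3=0, x4=0:
g1 = x2 ∨ x4 = 0 ∨ 0 = 0
g2 = g1 ⊕ x1 = 0 ⊕ 0 = 0
g3 = x3 ∧ g2 = 0 ∧ 0 = 0
So g3 = 0.

x2=0 x3=0 x4=0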